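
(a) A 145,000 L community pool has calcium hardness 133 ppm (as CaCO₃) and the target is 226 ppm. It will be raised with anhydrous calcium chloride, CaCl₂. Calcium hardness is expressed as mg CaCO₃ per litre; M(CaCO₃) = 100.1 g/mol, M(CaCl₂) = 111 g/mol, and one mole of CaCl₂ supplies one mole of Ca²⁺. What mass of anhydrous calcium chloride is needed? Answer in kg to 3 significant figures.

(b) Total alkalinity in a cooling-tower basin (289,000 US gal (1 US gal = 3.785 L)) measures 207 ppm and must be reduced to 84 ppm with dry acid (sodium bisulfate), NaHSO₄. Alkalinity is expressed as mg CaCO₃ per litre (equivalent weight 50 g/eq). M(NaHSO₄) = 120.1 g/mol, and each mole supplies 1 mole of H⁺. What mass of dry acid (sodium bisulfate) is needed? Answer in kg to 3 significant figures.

(a) Hardness to add: (226 − 133) = 93 mg/L as CaCO₃ × 145,000 L = 13,480 g as CaCO₃.
(a) Moles of Ca²⁺ (1 mol Ca²⁺ ≡ 1 mol CaCO₃): 13,480 / 100.1 g/mol = 134.7 mol.
(a) Mass of CaCl₂: 134.7 × 111 = 14,950 g.

(b) Volume: 289,000 US gal × 3.785 L/gal = 1,093,865 L.
(b) Alkalinity to neutralize: (207 − 84) = 123 mg/L as CaCO₃ × 1,093,865 L = 134,500 g as CaCO₃.
(b) Equivalents of H⁺ required: 134,500 ÷ 50 g/eq = 2691 eq = 2691 mol NaHSO₄.
(b) Mass of NaHSO₄: 2691 × 120.1 = 323,200 g.

(a) 15.0 kg; (b) 323 kg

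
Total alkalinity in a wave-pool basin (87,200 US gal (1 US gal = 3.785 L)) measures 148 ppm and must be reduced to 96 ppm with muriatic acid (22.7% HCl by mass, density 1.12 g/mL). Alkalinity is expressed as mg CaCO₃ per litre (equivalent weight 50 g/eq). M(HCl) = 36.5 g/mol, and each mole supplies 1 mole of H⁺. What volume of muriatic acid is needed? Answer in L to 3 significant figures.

49.3 L

Volume: 87,200 US gal × 3.785 L/gal = 330,052 L.
Alkalinity to neutralize: (148 − 96) = 52 mg/L as CaCO₃ × 330,052 L = 17,160 g as CaCO₃.
Equivalents of H⁺ required: 17,160 ÷ 50 g/eq = 343.3 eq = 343.3 mol HCl.
Mass of HCl: 343.3 × 36.5 = 12,530 g.
Mass of 22.7% solution: 12,530 / 0.227 = 55,190 g.
Volume: 55,190 g ÷ 1.12 g/mL = 49,280 mL.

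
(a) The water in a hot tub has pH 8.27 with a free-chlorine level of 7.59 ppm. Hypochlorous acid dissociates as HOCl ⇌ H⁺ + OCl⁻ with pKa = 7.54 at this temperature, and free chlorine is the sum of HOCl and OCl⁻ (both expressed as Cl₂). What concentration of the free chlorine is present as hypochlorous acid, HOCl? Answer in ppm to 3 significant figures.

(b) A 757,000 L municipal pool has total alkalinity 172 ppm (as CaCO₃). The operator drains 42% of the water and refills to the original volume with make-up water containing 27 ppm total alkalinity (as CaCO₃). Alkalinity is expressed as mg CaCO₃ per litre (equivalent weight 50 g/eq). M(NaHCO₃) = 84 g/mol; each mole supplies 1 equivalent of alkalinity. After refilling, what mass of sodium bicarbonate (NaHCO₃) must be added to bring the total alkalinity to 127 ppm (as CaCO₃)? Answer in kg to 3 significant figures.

(a) 1.19 ppm; (b) 20.2 kg

(a) [OCl⁻]/[HOCl] = 10^(pH − pKa) = 10^(8.27 − 7.54) = 10^0.73 = 5.37.
(a) Fraction as HOCl = 1 / (1 + 5.37) = 0.157.
(a) HOCl = 0.157 × 7.59 ppm = 1.191 ppm.

(b) After draining 42% and refilling: 172 × 0.58 + 27 × 0.42 = 111.1 ppm.
(b) Deficit to target: 127 − 111.1 = 15.9 mg/L.
(b) As CaCO₃: 15.9 mg/L × 757,000 L = 12,040 g; ÷ 50 g/eq ÷ 1 = 240.7 mol NaHCO₃.
(b) Mass: 240.7 × 84 = 20,220 g.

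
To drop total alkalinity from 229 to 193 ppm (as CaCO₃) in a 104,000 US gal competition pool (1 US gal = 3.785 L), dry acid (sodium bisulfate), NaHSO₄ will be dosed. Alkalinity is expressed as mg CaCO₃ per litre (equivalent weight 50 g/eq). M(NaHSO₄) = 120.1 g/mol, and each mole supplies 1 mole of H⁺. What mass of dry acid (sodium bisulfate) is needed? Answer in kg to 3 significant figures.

34.0 kg

Volume: 104,000 US gal × 3.785 L/gal = 393,640 L.
Alkalinity to neutralize: (229 − 193) = 36 mg/L as CaCO₃ × 393,640 L = 14,170 g as CaCO₃.
Equivalents of H⁺ required: 14,170 ÷ 50 g/eq = 283.4 eq = 283.4 mol NaHSO₄.
Mass of NaHSO₄: 283.4 × 120.1 = 34,040 g.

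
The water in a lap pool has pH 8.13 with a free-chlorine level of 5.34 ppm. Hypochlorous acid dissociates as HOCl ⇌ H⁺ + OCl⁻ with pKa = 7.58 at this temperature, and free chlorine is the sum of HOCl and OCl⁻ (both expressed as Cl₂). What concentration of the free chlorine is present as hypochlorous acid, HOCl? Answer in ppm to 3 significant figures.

[OCl⁻]/[HOCl] = 10^(pH − pKa) = 10^(8.13 − 7.58) = 10^0.55 = 3.548.
Fraction as HOCl = 1 / (1 + 3.548) = 0.2199.
HOCl = 0.2199 × 5.34 ppm = 1.174 ppm.

1.17 ppm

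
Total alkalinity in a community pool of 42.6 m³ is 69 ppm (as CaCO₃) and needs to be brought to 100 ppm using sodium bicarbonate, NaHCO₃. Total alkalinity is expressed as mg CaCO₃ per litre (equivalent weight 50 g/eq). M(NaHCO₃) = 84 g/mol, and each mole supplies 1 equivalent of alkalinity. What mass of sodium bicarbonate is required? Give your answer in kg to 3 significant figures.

2.22 kg

Volume: 42.6 m³ = 42,600 L.
Alkalinity to add: (100 − 69) = 31 mg/L as CaCO₃ × 42,600 L = 1321 g as CaCO₃.
Equivalents: 1321 g ÷ 50 g/eq = 26.41 eq.
NaHCO₃ supplies 1 eq per mole → 26.41 mol.
Mass: 26.41 mol × 84 g/mol = 2219 g.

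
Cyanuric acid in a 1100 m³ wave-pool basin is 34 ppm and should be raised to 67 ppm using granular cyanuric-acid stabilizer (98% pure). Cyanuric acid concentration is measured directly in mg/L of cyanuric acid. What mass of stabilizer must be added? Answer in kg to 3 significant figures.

37.0 kg

Volume: 1100 m³ = 1,100,000 L.
CYA to add: (67 − 34) = 33 mg/L × 1,100,000 L = 36,300 g cyanuric acid.
At 98% purity: 36,300 / 0.98 = 37,040 g product.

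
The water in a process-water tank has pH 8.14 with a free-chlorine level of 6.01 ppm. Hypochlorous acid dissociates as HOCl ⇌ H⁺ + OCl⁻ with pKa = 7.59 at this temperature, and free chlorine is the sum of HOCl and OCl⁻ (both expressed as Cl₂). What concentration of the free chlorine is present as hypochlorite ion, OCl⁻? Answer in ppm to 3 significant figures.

4.69 ppm

[OCl⁻]/[HOCl] = 10^(pH − pKa) = 10^(8.14 − 7.59) = 10^0.55 = 3.548.
Fraction as HOCl = 1 / (1 + 3.548) = 0.2199.
OCl⁻ = (1 − 0.2199) × 6.01 ppm = 4.689 ppm.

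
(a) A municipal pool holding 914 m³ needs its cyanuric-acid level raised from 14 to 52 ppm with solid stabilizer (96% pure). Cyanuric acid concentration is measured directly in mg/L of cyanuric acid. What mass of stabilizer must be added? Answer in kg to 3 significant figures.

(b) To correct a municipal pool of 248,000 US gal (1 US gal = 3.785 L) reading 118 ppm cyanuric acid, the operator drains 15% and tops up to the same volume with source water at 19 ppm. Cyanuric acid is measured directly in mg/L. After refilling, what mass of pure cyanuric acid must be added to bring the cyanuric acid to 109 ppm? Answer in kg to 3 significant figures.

(a) 36.2 kg; (b) 5.49 kg

(a) Volume: 914 m³ = 914,000 L.
(a) CYA to add: (52 − 14) = 38 mg/L × 914,000 L = 34,730 g cyanuric acid.
(a) At 96% purity: 34,730 / 0.96 = 36,180 g product.

(b) Volume: 248,000 US gal × 3.785 L/gal = 938,680 L.
(b) After draining 15% and refilling: 118 × 0.85 + 19 × 0.15 = 103.15 ppm.
(b) Deficit to target: 109 − 103.15 = 5.85 mg/L.
(b) Mass: 5.85 mg/L × 938,680 L = 5491 g cyanuric acid.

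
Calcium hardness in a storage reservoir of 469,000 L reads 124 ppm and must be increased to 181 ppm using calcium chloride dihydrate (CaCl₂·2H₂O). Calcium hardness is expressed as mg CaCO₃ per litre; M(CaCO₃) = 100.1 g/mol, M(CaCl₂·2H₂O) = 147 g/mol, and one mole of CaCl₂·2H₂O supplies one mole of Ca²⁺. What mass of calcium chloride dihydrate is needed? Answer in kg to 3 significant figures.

39.3 kg

Hardness to add: (181 − 124) = 57 mg/L as CaCO₃ × 469,000 L = 26,730 g as CaCO₃.
Moles of Ca²⁺ (1 mol Ca²⁺ ≡ 1 mol CaCO₃): 26,730 / 100.1 g/mol = 267.1 mol.
Mass of CaCl₂·2H₂O: 267.1 × 147 = 39,260 g.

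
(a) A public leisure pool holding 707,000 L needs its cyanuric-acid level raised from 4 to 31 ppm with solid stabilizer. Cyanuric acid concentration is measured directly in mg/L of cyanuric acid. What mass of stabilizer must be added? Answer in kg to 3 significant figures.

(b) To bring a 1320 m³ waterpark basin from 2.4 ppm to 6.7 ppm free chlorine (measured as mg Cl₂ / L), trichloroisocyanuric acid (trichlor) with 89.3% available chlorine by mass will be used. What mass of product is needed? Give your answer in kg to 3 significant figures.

(a) 19.1 kg; (b) 6.36 kg

(a) CYA to add: (31 − 4) = 27 mg/L × 707,000 L = 19,090 g cyanuric acid.

(b) Volume: 1320 m³ = 1,320,000 L.
(b) Chlorine deficit: 6.7 − 2.4 = 4.3 ppm = 4.3 mg/L as Cl₂.
(b) Cl₂ equivalent needed: 4.3 mg/L × 1,320,000 L = 5,676,000 mg = 5676 g.
(b) Product at 89.3% available chlorine: 5676 / 0.893 = 6356 g.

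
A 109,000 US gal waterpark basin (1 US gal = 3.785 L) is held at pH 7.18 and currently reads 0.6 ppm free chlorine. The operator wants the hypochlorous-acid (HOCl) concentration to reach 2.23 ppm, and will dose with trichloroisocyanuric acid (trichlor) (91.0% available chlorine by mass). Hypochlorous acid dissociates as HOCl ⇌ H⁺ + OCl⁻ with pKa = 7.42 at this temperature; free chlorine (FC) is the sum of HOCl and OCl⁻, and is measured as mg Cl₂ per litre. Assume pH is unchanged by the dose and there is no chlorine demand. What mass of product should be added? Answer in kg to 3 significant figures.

1.32 kg

Volume: 109,000 US gal × 3.785 L/gal = 412,565 L.
[OCl⁻]/[HOCl] = 10^(pH − pKa) = 10^(7.18 − 7.42) = 0.5754; fraction as HOCl = 1/(1 + 0.5754) = 0.6347.
Free chlorine required for 2.23 ppm HOCl: 2.23 / 0.6347 = 3.513 ppm.
FC to add: 3.513 − 0.6 = 2.913 mg/L as Cl₂.
Cl₂ equivalent: 2.913 mg/L × 412,565 L = 1202 g.
Product at 91.0% available Cl: 1202 / 0.91 = 1321 g.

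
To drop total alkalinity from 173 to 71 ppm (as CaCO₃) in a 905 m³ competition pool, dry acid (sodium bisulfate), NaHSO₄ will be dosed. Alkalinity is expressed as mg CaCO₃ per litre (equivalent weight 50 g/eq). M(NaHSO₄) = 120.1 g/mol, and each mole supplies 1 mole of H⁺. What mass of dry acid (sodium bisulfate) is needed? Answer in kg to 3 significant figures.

Volume: 905 m³ = 905,000 L.
Alkalinity to neutralize: (173 − 71) = 102 mg/L as CaCO₃ × 905,000 L = 92,310 g as CaCO₃.
Equivalents of H⁺ required: 92,310 ÷ 50 g/eq = 1846 eq = 1846 mol NaHSO₄.
Mass of NaHSO₄: 1846 × 120.1 = 221,700 g.

222 kg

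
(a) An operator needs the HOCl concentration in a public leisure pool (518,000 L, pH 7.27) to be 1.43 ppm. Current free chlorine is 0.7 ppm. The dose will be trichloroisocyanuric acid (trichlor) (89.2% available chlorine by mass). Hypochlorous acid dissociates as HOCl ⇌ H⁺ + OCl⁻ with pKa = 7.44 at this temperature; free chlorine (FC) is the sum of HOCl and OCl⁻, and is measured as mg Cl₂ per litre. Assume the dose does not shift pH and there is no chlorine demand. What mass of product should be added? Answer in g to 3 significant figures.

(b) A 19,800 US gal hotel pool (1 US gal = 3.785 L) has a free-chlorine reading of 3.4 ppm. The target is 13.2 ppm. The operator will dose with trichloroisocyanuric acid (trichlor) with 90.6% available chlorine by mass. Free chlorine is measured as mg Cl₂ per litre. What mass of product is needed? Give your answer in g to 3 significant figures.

(a) 985 g; (b) 811 g

(a) [OCl⁻]/[HOCl] = 10^(pH − pKa) = 10^(7.27 − 7.44) = 0.6761; fraction as HOCl = 1/(1 + 0.6761) = 0.5966.
(a) Free chlorine required for 1.43 ppm HOCl: 1.43 / 0.5966 = 2.397 ppm.
(a) FC to add: 2.397 − 0.7 = 1.697 mg/L as Cl₂.
(a) Cl₂ equivalent: 1.697 mg/L × 518,000 L = 878.9 g.
(a) Product at 89.2% available Cl: 878.9 / 0.892 = 985.4 g.

(b) Volume: 19,800 US gal × 3.785 L/gal = 74,943 L.
(b) Chlorine deficit: 13.2 − 3.4 = 9.8 ppm = 9.8 mg/L as Cl₂.
(b) Cl₂ equivalent needed: 9.8 mg/L × 74,943 L = 734,400 mg = 734.4 g.
(b) Product at 90.6% available chlorine: 734.4 / 0.906 = 810.6 g.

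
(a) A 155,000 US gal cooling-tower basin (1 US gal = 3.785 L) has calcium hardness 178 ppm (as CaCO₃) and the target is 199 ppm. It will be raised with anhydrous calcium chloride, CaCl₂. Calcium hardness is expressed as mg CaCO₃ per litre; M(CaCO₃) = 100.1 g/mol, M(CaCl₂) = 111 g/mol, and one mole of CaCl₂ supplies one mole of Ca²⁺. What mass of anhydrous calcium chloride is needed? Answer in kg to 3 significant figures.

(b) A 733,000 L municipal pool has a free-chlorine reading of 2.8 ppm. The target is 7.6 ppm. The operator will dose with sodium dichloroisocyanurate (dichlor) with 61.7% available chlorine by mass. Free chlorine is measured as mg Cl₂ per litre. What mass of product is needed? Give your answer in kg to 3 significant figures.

(a) 13.7 kg; (b) 5.70 kg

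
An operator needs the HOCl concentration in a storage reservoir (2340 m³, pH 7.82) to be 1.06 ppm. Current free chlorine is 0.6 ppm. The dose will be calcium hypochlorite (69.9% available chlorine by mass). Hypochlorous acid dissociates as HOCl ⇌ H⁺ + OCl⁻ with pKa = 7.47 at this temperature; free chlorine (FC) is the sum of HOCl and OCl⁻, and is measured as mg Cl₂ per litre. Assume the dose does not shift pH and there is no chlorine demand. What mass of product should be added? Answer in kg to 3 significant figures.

Volume: 2340 m³ = 2,340,000 L.
[OCl⁻]/[HOCl] = 10^(pH − pKa) = 10^(7.82 − 7.47) = 2.239; fraction as HOCl = 1/(1 + 2.239) = 0.3088.
Free chlorine required for 1.06 ppm HOCl: 1.06 / 0.3088 = 3.433 ppm.
FC to add: 3.433 − 0.6 = 2.833 mg/L as Cl₂.
Cl₂ equivalent: 2.833 mg/L × 2,340,000 L = 6629 g.
Product at 69.9% available Cl: 6629 / 0.699 = 9484 g.

9.48 kg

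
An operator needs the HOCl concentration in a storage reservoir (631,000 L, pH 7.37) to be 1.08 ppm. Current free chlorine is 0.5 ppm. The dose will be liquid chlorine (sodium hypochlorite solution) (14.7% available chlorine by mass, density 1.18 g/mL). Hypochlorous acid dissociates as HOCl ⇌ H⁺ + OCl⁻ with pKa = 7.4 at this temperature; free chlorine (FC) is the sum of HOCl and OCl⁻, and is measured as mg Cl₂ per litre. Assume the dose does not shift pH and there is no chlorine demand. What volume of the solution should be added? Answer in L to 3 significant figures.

5.78 L

[OCl⁻]/[HOCl] = 10^(pH − pKa) = 10^(7.37 − 7.4) = 0.9333; fraction as HOCl = 1/(1 + 0.9333) = 0.5173.
Free chlorine required for 1.08 ppm HOCl: 1.08 / 0.5173 = 2.088 ppm.
FC to add: 2.088 − 0.5 = 1.588 mg/L as Cl₂.
Cl₂ equivalent: 1.588 mg/L × 631,000 L = 1002 g.
Product at 14.7% available Cl: 1002 / 0.147 = 6816 g.
Volume: 6816 g ÷ 1.18 g/mL = 5776 mL.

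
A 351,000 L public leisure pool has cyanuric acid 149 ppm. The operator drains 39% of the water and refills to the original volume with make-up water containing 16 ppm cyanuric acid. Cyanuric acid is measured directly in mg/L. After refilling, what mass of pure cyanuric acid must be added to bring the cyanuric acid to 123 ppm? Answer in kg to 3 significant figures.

9.08 kg

After draining 39% and refilling: 149 × 0.61 + 16 × 0.39 = 97.13 ppm.
Deficit to target: 123 − 97.13 = 25.87 mg/L.
Mass: 25.87 mg/L × 351,000 L = 9080 g cyanuric acid.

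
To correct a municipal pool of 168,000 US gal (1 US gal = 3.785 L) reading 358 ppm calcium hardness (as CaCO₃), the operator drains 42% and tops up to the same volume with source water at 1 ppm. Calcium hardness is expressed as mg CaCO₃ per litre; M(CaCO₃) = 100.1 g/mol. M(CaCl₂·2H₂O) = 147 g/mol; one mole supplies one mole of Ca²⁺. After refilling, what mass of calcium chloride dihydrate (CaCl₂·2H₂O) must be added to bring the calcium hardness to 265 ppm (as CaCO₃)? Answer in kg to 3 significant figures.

53.2 kg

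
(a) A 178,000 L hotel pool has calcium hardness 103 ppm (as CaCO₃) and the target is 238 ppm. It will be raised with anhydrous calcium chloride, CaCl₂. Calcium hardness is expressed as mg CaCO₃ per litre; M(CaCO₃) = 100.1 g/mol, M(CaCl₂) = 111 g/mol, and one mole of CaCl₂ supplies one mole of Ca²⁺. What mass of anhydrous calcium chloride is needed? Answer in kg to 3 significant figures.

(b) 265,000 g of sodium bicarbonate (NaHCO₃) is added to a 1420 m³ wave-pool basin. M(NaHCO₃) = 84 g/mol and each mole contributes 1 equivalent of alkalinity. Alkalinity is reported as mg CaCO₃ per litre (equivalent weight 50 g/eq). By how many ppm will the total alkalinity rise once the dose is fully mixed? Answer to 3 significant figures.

(a) Hardness to add: (238 − 103) = 135 mg/L as CaCO₃ × 178,000 L = 24,030 g as CaCO₃.
(a) Moles of Ca²⁺ (1 mol Ca²⁺ ≡ 1 mol CaCO₃): 24,030 / 100.1 g/mol = 240.1 mol.
(a) Mass of CaCl₂: 240.1 × 111 = 26,650 g.

(b) Volume: 1420 m³ = 1,420,000 L.
(b) Moles of NaHCO₃: 265,000 g ÷ 84 g/mol = 3155 mol → 3155 eq of alkalinity.
(b) As CaCO₃: 3155 eq × 50 g/eq = 157,700 g.
(b) Rise: 157,700 g / 1,420,000 L × 1000 = 111.1 mg/L.

(a) 26.6 kg; (b) 111 ppm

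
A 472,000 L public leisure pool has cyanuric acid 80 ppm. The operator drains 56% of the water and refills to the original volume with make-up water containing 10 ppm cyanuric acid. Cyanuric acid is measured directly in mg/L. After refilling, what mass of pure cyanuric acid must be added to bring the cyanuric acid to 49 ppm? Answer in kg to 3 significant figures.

After draining 56% and refilling: 80 × 0.44 + 10 × 0.56 = 40.8 ppm.
Deficit to target: 49 − 40.8 = 8.2 mg/L.
Mass: 8.2 mg/L × 472,000 L = 3870 g cyanuric acid.

3.87 kg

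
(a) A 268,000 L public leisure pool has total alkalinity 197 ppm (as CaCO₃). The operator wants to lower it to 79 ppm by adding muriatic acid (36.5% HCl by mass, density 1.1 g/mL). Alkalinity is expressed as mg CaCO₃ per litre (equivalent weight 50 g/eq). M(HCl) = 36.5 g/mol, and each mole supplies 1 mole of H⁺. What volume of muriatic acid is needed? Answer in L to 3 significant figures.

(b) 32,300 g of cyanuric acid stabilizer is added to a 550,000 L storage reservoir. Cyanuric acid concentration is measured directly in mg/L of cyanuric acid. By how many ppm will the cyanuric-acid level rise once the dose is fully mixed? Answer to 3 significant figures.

(a) 57.5 L; (b) 58.7 ppm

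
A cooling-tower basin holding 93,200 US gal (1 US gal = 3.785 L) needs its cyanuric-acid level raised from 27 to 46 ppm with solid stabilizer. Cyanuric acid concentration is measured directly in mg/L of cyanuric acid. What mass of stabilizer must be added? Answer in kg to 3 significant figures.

Volume: 93,200 US gal × 3.785 L/gal = 352,762 L.
CYA to add: (46 − 27) = 19 mg/L × 352,762 L = 6702 g cyanuric acid.

6.70 kg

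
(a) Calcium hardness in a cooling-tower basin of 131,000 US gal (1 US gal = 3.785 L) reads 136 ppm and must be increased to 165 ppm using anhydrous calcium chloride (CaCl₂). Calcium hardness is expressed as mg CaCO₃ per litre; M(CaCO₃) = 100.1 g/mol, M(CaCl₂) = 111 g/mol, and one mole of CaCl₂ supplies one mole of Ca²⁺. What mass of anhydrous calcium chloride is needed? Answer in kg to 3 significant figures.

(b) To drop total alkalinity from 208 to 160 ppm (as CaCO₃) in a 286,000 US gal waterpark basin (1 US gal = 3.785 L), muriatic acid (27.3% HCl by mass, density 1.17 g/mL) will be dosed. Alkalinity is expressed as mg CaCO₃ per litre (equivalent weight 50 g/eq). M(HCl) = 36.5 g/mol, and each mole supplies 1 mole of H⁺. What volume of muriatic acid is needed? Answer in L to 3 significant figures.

(a) 15.9 kg; (b) 119 L

(a) Volume: 131,000 US gal × 3.785 L/gal = 495,835 L.
(a) Hardness to add: (165 − 136) = 29 mg/L as CaCO₃ × 495,835 L = 14,380 g as CaCO₃.
(a) Moles of Ca²⁺ (1 mol Ca²⁺ ≡ 1 mol CaCO₃): 14,380 / 100.1 g/mol = 143.6 mol.
(a) Mass of CaCl₂: 143.6 × 111 = 15,940 g.

(b) Volume: 286,000 US gal × 3.785 L/gal = 1,082,510 L.
(b) Alkalinity to neutralize: (208 − 160) = 48 mg/L as CaCO₃ × 1,082,510 L = 51,960 g as CaCO₃.
(b) Equivalents of H⁺ required: 51,960 ÷ 50 g/eq = 1039 eq = 1039 mol HCl.
(b) Mass of HCl: 1039 × 36.5 = 37,930 g.
(b) Mass of 27.3% solution: 37,930 / 0.273 = 138,900 g.
(b) Volume: 138,900 g ÷ 1.17 g/mL = 118,800 mL.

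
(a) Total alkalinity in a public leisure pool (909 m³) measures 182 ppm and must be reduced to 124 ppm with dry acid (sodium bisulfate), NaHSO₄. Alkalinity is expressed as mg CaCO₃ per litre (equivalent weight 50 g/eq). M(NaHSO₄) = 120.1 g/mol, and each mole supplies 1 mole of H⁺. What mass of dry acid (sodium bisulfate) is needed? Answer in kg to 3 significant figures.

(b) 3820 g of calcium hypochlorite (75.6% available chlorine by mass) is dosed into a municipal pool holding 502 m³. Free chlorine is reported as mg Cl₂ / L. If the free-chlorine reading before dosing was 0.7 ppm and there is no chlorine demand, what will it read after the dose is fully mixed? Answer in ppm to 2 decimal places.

(a) Volume: 909 m³ = 909,000 L.
(a) Alkalinity to neutralize: (182 − 124) = 58 mg/L as CaCO₃ × 909,000 L = 52,720 g as CaCO₃.
(a) Equivalents of H⁺ required: 52,720 ÷ 50 g/eq = 1054 eq = 1054 mol NaHSO₄.
(a) Mass of NaHSO₄: 1054 × 120.1 = 126,600 g.

(b) Volume: 502 m³ = 502,000 L.
(b) Available chlorine delivered: 3820 g × 0.756 = 2888 g as Cl₂.
(b) Concentration rise: 2888 g / 502,000 L = 5.753 mg/L = 5.75 ppm.
(b) Final FC: 0.7 + 5.75 = 6.45 ppm.

(a) 127 kg; (b) 6.45 ppm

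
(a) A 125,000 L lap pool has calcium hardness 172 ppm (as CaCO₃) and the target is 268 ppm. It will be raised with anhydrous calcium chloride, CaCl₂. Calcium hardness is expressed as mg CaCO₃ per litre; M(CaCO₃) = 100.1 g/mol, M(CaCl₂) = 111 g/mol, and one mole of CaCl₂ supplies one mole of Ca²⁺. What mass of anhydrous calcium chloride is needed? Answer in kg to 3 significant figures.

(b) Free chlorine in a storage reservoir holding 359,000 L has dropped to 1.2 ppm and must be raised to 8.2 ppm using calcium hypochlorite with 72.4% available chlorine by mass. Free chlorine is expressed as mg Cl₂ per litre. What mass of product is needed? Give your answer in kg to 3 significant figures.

(a) Hardness to add: (268 − 172) = 96 mg/L as CaCO₃ × 125,000 L = 12,000 g as CaCO₃.
(a) Moles of Ca²⁺ (1 mol Ca²⁺ ≡ 1 mol CaCO₃): 12,000 / 100.1 g/mol = 119.9 mol.
(a) Mass of CaCl₂: 119.9 × 111 = 13,310 g.

(b) Chlorine deficit: 8.2 − 1.2 = 7 ppm = 7 mg/L as Cl₂.
(b) Cl₂ equivalent needed: 7 mg/L × 359,000 L = 2,513,000 mg = 2513 g.
(b) Product at 72.4% available chlorine: 2513 / 0.724 = 3471 g.

(a) 13.3 kg; (b) 3.47 kg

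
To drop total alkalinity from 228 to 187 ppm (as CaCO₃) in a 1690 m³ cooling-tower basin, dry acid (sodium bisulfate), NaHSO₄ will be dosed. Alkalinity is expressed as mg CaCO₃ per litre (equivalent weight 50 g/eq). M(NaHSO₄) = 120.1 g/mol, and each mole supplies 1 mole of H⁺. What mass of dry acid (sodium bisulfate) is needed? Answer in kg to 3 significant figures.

166 kg

Volume: 1690 m³ = 1,690,000 L.
Alkalinity to neutralize: (228 − 187) = 41 mg/L as CaCO₃ × 1,690,000 L = 69,290 g as CaCO₃.
Equivalents of H⁺ required: 69,290 ÷ 50 g/eq = 1386 eq = 1386 mol NaHSO₄.
Mass of NaHSO₄: 1386 × 120.1 = 166,400 g.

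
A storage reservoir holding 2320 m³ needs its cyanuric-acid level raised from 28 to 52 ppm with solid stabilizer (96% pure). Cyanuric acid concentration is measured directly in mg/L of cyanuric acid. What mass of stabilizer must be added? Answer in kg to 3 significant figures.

Volume: 2320 m³ = 2,320,000 L.
CYA to add: (52 − 28) = 24 mg/L × 2,320,000 L = 55,680 g cyanuric acid.
At 96% purity: 55,680 / 0.96 = 58,000 g product.

58.0 kg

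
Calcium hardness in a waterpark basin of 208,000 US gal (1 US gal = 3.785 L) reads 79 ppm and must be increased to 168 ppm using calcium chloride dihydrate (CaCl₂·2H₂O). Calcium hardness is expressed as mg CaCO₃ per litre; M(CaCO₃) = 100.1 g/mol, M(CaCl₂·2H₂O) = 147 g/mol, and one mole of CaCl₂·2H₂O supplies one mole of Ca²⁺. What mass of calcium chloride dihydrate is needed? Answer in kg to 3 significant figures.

Volume: 208,000 US gal × 3.785 L/gal = 787,280 L.
Hardness to add: (168 − 79) = 89 mg/L as CaCO₃ × 787,280 L = 70,070 g as CaCO₃.
Moles of Ca²⁺ (1 mol Ca²⁺ ≡ 1 mol CaCO₃): 70,070 / 100.1 g/mol = 700 mol.
Mass of CaCl₂·2H₂O: 700 × 147 = 102,900 g.

103 kg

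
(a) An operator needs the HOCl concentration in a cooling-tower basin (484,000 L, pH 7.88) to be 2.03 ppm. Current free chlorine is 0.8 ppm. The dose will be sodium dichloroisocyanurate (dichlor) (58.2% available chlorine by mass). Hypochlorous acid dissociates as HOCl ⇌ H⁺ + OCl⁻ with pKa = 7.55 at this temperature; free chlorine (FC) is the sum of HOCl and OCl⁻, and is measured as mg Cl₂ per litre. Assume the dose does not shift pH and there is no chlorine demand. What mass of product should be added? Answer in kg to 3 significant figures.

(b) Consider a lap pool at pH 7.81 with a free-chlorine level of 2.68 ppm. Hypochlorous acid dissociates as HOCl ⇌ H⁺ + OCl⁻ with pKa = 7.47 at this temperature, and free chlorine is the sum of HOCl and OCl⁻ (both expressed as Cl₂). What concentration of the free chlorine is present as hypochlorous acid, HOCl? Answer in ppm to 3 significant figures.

(a) 4.63 kg; (b) 0.841 ppm

(a) [OCl⁻]/[HOCl] = 10^(pH − pKa) = 10^(7.88 − 7.55) = 2.138; fraction as HOCl = 1/(1 + 2.138) = 0.3187.
(a) Free chlorine required for 2.03 ppm HOCl: 2.03 / 0.3187 = 6.37 ppm.
(a) FC to add: 6.37 − 0.8 = 5.57 mg/L as Cl₂.
(a) Cl₂ equivalent: 5.57 mg/L × 484,000 L = 2696 g.
(a) Product at 58.2% available Cl: 2696 / 0.582 = 4632 g.

(b) [OCl⁻]/[HOCl] = 10^(pH − pKa) = 10^(7.81 − 7.47) = 10^0.34 = 2.188.
(b) Fraction as HOCl = 1 / (1 + 2.188) = 0.3137.
(b) HOCl = 0.3137 × 2.68 ppm = 0.8407 ppm.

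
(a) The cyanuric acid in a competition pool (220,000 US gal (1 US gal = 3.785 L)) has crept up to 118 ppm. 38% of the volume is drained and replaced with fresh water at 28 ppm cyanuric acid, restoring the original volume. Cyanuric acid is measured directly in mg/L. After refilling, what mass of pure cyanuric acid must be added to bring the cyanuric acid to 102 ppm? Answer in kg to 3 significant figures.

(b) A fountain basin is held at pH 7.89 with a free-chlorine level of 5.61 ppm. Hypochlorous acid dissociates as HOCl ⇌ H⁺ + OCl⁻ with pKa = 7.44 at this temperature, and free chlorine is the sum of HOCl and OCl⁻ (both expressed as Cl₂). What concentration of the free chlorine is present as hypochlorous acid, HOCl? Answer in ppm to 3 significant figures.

(a) 15.2 kg; (b) 1.47 ppm

(a) Volume: 220,000 US gal × 3.785 L/gal = 832,700 L.
(a) After draining 38% and refilling: 118 × 0.62 + 28 × 0.38 = 83.8 ppm.
(a) Deficit to target: 102 − 83.8 = 18.2 mg/L.
(a) Mass: 18.2 mg/L × 832,700 L = 15,160 g cyanuric acid.

(b) [OCl⁻]/[HOCl] = 10^(pH − pKa) = 10^(7.89 − 7.44) = 10^0.45 = 2.818.
(b) Fraction as HOCl = 1 / (1 + 2.818) = 0.2619.
(b) HOCl = 0.2619 × 5.61 ppm = 1.469 ppm.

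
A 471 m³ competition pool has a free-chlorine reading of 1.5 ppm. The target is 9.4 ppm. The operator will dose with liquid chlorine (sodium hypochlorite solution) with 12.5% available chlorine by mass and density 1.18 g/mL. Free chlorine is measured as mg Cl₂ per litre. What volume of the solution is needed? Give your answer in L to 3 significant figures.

25.2 L

Volume: 471 m³ = 471,000 L.
Chlorine deficit: 9.4 − 1.5 = 7.9 ppm = 7.9 mg/L as Cl₂.
Cl₂ equivalent needed: 7.9 mg/L × 471,000 L = 3,721,000 mg = 3721 g.
Product at 12.5% available chlorine: 3721 / 0.125 = 29,770 g.
Volume at density 1.18 g/mL: 29,770 g ÷ 1.18 g/mL = 25,230 mL.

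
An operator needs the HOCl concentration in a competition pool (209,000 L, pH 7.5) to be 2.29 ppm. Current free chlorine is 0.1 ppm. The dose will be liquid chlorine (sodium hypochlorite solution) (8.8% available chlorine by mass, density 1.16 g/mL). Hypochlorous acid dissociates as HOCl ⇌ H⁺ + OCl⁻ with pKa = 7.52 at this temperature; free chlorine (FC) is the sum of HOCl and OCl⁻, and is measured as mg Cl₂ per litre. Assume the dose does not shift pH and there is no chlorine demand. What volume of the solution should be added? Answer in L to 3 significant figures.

8.96 L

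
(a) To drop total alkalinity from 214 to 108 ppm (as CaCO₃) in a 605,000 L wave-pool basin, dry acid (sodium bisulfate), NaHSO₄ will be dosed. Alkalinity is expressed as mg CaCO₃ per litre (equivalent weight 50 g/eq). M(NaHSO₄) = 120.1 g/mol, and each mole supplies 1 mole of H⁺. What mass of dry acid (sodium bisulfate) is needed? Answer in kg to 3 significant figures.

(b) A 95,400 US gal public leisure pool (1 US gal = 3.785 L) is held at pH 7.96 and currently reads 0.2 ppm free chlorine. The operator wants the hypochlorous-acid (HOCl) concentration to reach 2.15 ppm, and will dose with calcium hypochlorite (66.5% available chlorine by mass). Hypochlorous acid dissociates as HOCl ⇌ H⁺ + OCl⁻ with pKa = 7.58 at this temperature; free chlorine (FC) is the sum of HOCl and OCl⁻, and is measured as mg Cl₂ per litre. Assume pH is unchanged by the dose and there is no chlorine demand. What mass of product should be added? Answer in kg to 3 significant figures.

(a) Alkalinity to neutralize: (214 − 108) = 106 mg/L as CaCO₃ × 605,000 L = 64,130 g as CaCO₃.
(a) Equivalents of H⁺ required: 64,130 ÷ 50 g/eq = 1283 eq = 1283 mol NaHSO₄.
(a) Mass of NaHSO₄: 1283 × 120.1 = 154,000 g.

(b) Volume: 95,400 US gal × 3.785 L/gal = 361,089 L.
(b) [OCl⁻]/[HOCl] = 10^(pH − pKa) = 10^(7.96 − 7.58) = 2.399; fraction as HOCl = 1/(1 + 2.399) = 0.2942.
(b) Free chlorine required for 2.15 ppm HOCl: 2.15 / 0.2942 = 7.307 ppm.
(b) FC to add: 7.307 − 0.2 = 7.107 mg/L as Cl₂.
(b) Cl₂ equivalent: 7.107 mg/L × 361,089 L = 2566 g.
(b) Product at 66.5% available Cl: 2566 / 0.665 = 3859 g.

(a) 154 kg; (b) 3.86 kg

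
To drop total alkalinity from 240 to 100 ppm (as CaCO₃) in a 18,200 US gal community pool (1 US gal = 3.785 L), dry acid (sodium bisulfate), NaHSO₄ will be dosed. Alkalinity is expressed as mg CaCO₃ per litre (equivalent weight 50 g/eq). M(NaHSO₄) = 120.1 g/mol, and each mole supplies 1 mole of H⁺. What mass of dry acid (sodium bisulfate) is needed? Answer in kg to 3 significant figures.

23.2 kg

Volume: 18,200 US gal × 3.785 L/gal = 68,887 L.
Alkalinity to neutralize: (240 − 100) = 140 mg/L as CaCO₃ × 68,887 L = 9644 g as CaCO₃.
Equivalents of H⁺ required: 9644 ÷ 50 g/eq = 192.9 eq = 192.9 mol NaHSO₄.
Mass of NaHSO₄: 192.9 × 120.1 = 23,170 g.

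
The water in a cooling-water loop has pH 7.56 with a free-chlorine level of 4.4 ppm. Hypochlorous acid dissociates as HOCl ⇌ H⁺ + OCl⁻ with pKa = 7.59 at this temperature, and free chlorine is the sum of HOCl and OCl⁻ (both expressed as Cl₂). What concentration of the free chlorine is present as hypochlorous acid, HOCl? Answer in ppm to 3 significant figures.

2.28 ppm

[OCl⁻]/[HOCl] = 10^(pH − pKa) = 10^(7.56 − 7.59) = 10^-0.03 = 0.9333.
Fraction as HOCl = 1 / (1 + 0.9333) = 0.5173.
HOCl = 0.5173 × 4.4 ppm = 2.276 ppm.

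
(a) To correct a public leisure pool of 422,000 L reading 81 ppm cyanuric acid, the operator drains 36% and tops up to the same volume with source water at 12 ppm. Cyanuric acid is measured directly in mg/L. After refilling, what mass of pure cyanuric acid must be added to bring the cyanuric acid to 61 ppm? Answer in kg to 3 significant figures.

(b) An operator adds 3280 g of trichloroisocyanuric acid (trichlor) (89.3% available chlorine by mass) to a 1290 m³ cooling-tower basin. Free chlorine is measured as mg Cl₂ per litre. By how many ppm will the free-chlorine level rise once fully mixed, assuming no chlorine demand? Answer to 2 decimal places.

(a) After draining 36% and refilling: 81 × 0.64 + 12 × 0.36 = 56.16 ppm.
(a) Deficit to target: 61 − 56.16 = 4.84 mg/L.
(a) Mass: 4.84 mg/L × 422,000 L = 2042 g cyanuric acid.

(b) Volume: 1290 m³ = 1,290,000 L.
(b) Available chlorine delivered: 3280 g × 0.893 = 2929 g as Cl₂.
(b) Concentration rise: 2929 g / 1,290,000 L = 2.271 mg/L = 2.27 ppm.

(a) 2.04 kg; (b) 2.27 ppm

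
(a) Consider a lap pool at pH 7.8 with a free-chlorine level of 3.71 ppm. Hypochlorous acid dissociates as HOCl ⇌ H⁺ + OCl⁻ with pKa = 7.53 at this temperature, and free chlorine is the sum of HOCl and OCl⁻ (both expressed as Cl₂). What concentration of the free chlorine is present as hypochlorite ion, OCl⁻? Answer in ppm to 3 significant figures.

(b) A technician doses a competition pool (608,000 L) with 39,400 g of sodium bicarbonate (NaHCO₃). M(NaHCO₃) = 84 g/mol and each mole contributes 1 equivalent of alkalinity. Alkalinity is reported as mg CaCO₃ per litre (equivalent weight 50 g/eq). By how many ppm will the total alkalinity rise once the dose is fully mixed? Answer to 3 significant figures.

(a) [OCl⁻]/[HOCl] = 10^(pH − pKa) = 10^(7.8 − 7.53) = 10^0.27 = 1.862.
(a) Fraction as HOCl = 1 / (1 + 1.862) = 0.3494.
(a) OCl⁻ = (1 − 0.3494) × 3.71 ppm = 2.414 ppm.

(b) Moles of NaHCO₃: 39,400 g ÷ 84 g/mol = 469 mol → 469 eq of alkalinity.
(b) As CaCO₃: 469 eq × 50 g/eq = 23,450 g.
(b) Rise: 23,450 g / 608,000 L × 1000 = 38.57 mg/L.

(a) 2.41 ppm; (b) 38.6 ppm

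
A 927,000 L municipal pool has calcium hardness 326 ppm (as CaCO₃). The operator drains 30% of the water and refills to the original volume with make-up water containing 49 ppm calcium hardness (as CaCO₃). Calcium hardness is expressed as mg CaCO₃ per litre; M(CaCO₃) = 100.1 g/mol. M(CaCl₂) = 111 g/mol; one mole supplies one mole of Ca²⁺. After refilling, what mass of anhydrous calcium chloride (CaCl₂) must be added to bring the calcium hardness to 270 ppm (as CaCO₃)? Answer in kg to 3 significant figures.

27.9 kg

After draining 30% and refilling: 326 × 0.70 + 49 × 0.30 = 242.9 ppm.
Deficit to target: 270 − 242.9 = 27.1 mg/L.
As CaCO₃: 27.1 mg/L × 927,000 L = 25,120 g; ÷ 100.1 = 251 mol Ca²⁺.
Mass: 251 × 111 = 27,860 g.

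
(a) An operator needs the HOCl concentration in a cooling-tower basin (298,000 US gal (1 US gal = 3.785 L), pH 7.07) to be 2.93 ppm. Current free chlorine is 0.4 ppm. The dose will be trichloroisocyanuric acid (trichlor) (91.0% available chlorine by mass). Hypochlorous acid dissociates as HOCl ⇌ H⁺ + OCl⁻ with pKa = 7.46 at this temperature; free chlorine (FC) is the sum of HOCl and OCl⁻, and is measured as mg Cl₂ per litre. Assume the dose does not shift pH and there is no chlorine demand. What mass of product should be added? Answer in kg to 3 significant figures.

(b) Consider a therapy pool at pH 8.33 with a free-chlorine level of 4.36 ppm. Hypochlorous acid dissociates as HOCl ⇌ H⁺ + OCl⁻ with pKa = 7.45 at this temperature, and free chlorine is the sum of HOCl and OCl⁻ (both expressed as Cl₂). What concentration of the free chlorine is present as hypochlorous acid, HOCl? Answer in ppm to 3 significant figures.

(a) 4.62 kg; (b) 0.508 ppm

(a) Volume: 298,000 US gal × 3.785 L/gal = 1,127,930 L.
(a) [OCl⁻]/[HOCl] = 10^(pH − pKa) = 10^(7.07 − 7.46) = 0.4074; fraction as HOCl = 1/(1 + 0.4074) = 0.7105.
(a) Free chlorine required for 2.93 ppm HOCl: 2.93 / 0.7105 = 4.124 ppm.
(a) FC to add: 4.124 − 0.4 = 3.724 mg/L as Cl₂.
(a) Cl₂ equivalent: 3.724 mg/L × 1,127,930 L = 4200 g.
(a) Product at 91.0% available Cl: 4200 / 0.91 = 4615 g.

(b) [OCl⁻]/[HOCl] = 10^(pH − pKa) = 10^(8.33 − 7.45) = 10^0.88 = 7.586.
(b) Fraction as HOCl = 1 / (1 + 7.586) = 0.1165.
(b) HOCl = 0.1165 × 4.36 ppm = 0.5078 ppm.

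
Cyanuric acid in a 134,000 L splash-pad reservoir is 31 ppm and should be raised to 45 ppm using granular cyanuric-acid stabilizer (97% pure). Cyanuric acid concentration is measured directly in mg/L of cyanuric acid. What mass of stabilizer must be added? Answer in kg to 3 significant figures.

CYA to add: (45 − 31) = 14 mg/L × 134,000 L = 1876 g cyanuric acid.
At 97% purity: 1876 / 0.97 = 1934 g product.

1.93 kg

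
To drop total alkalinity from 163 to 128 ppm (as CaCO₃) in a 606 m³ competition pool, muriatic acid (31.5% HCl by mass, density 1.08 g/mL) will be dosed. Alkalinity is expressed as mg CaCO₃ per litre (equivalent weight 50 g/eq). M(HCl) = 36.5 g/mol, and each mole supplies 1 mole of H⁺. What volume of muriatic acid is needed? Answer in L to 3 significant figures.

Volume: 606 m³ = 606,000 L.
Alkalinity to neutralize: (163 − 128) = 35 mg/L as CaCO₃ × 606,000 L = 21,210 g as CaCO₃.
Equivalents of H⁺ required: 21,210 ÷ 50 g/eq = 424.2 eq = 424.2 mol HCl.
Mass of HCl: 424.2 × 36.5 = 15,480 g.
Mass of 31.5% solution: 15,480 / 0.315 = 49,150 g.
Volume: 49,150 g ÷ 1.08 g/mL = 45,510 mL.

45.5 L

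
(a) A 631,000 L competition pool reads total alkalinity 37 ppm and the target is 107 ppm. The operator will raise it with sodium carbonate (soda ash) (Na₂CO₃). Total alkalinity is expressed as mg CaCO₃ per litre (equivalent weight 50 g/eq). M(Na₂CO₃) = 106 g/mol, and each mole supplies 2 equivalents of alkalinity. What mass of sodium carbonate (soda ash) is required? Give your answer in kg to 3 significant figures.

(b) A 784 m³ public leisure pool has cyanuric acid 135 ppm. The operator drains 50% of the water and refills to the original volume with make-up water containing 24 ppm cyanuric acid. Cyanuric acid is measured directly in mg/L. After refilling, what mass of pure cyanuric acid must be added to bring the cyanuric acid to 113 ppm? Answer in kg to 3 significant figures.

(a) Alkalinity to add: (107 − 37) = 70 mg/L as CaCO₃ × 631,000 L = 44,170 g as CaCO₃.
(a) Equivalents: 44,170 g ÷ 50 g/eq = 883.4 eq.
(a) Each mole of Na₂CO₃ supplies 2 eq, so 883.4 / 2 = 441.7 mol.
(a) Mass: 441.7 mol × 106 g/mol = 46,820 g.

(b) Volume: 784 m³ = 784,000 L.
(b) After draining 50% and refilling: 135 × 0.50 + 24 × 0.50 = 79.5 ppm.
(b) Deficit to target: 113 − 79.5 = 33.5 mg/L.
(b) Mass: 33.5 mg/L × 784,000 L = 26,260 g cyanuric acid.

(a) 46.8 kg; (b) 26.3 kg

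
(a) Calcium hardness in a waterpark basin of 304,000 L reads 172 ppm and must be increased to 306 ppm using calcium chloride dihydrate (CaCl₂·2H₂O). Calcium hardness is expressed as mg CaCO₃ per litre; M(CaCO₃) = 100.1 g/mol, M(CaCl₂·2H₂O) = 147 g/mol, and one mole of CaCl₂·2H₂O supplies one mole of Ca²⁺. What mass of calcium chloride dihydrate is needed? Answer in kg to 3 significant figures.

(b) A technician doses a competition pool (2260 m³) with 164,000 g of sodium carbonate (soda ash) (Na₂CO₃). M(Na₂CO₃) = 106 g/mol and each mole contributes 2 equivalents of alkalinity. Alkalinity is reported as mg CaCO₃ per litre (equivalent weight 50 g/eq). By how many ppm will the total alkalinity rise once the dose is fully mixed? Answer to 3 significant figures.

(a) 59.8 kg; (b) 68.5 ppm

(a) Hardness to add: (306 − 172) = 134 mg/L as CaCO₃ × 304,000 L = 40,740 g as CaCO₃.
(a) Moles of Ca²⁺ (1 mol Ca²⁺ ≡ 1 mol CaCO₃): 40,740 / 100.1 g/mol = 407 mol.
(a) Mass of CaCl₂·2H₂O: 407 × 147 = 59,820 g.

(b) Volume: 2260 m³ = 2,260,000 L.
(b) Moles of Na₂CO₃: 164,000 g ÷ 106 g/mol = 1547 mol → 3094 eq of alkalinity.
(b) As CaCO₃: 3094 eq × 50 g/eq = 154,700 g.
(b) Rise: 154,700 g / 2,260,000 L × 1000 = 68.46 mg/L.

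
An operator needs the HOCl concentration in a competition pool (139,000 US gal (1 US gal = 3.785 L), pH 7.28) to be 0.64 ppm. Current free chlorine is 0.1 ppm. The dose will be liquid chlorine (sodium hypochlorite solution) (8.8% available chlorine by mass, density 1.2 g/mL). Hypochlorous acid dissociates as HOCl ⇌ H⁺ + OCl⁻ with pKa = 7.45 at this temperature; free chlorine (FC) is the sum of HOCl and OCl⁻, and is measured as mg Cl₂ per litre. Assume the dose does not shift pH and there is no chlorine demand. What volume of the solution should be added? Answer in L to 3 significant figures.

4.85 L

Volume: 139,000 US gal × 3.785 L/gal = 526,115 L.
[OCl⁻]/[HOCl] = 10^(pH − pKa) = 10^(7.28 − 7.45) = 0.6761; fraction as HOCl = 1/(1 + 0.6761) = 0.5966.
Free chlorine required for 0.64 ppm HOCl: 0.64 / 0.5966 = 1.073 ppm.
FC to add: 1.073 − 0.1 = 0.9727 mg/L as Cl₂.
Cl₂ equivalent: 0.9727 mg/L × 526,115 L = 511.7 g.
Product at 8.8% available Cl: 511.7 / 0.088 = 5815 g.
Volume: 5815 g ÷ 1.2 g/mL = 4846 mL.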